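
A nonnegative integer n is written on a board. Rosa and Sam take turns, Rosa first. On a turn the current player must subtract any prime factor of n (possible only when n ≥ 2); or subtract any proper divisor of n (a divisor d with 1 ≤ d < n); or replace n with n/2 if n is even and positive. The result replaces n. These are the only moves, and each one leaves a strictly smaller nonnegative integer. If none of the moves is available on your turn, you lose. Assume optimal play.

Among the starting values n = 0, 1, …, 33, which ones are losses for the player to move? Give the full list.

0, 1, 4, 9, 14, 20, 26, 32

Work bottom-up. With no move the player to move loses. Otherwise the position is W if at least one move leads to an L position for the opponent, and L if every move leads to a W.
n=0: no move → L
n=1: no move → L
n=2: W (go to 0, an L position)
n=3: W (go to 0, an L position)
n=4: L (options 2(W), 3(W) are all W)
n=5: W (go to 0, an L position)
n=6: W (go to 4, an L position)
n=7: W (go to 0, an L position)
n=8: W (go to 4, an L position)
n=9: L (options 6(W), 8(W) are all W)
n=10: W (go to 9, an L position)
n=11: W (go to 0, an L position)
n=12: W (go to 9, an L position)
n=13: W (go to 0, an L position)
n=14: L (options 7(W), 12(W), 13(W) are all W)
n=15: W (go to 14, an L position)
n=16: W (go to 14, an L position)
n=17: W (go to 0, an L position)
n=18: W (go to 9, an L position)
n=19: W (go to 0, an L position)
n=20: L (options 10(W), 15(W), 16(W), 18(W), 19(W) are all W)
n=21: W (go to 14, an L position)
n=22: W (go to 20, an L position)
n=23: W (go to 0, an L position)
n=24: W (go to 20, an L position)
n=25: W (go to 20, an L position)
n=26: L (options 13(W), 24(W), 25(W) are all W)
n=27: W (go to 26, an L position)
n=28: W (go to 14, an L position)
n=29: W (go to 0, an L position)
n=30: W (go to 20, an L position)
n=31: W (go to 0, an L position)
n=32: L (options 16(W), 24(W), 28(W), 30(W), 31(W) are all W)
n=33: W (go to 32, an L position)
Reading off the rows marked L gives the requested list; there are 8 such values of n.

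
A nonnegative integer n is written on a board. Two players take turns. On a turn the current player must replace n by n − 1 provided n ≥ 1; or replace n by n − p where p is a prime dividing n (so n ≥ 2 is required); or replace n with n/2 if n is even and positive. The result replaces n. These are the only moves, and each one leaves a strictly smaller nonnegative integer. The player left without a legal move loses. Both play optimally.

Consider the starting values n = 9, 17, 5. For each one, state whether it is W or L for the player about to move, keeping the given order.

9: L, 17: W, 5: W

Classify positions by backward induction: terminal positions (no move available) are L. From any other position, the mover wins iff some move reaches an L.
n=0: no move → L
n=1: reaches L-position 0 → W
n=2: reaches L-position 0 → W
n=3: reaches L-position 0 → W
n=4: only reaches 2(W), 3(W), all W → L
n=5: reaches L-position 0 → W
n=6: reaches L-position 4 → W
n=7: reaches L-position 0 → W
n=8: reaches L-position 4 → W
n=9: only reaches 6(W), 8(W), all W → L
n=10: reaches L-position 9 → W
n=11: reaches L-position 0 → W
n=12: reaches L-position 9 → W
n=13: reaches L-position 0 → W
n=14: only reaches 7(W), 12(W), 13(W), all W → L
n=15: reaches L-position 14 → W
n=16: reaches L-position 14 → W
n=17: reaches L-position 0 → W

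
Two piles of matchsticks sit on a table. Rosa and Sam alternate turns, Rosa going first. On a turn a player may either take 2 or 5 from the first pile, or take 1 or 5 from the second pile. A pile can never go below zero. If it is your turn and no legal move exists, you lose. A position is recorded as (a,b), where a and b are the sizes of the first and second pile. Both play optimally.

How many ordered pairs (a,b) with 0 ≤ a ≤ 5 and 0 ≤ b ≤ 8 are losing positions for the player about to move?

23

Compute win/loss labels from the base case upward. A position with no move is L. Any other position is W if it can reach an L in one move, else L.
Every move lowers a or b (never raises either), so fill the grid row by row in increasing a, and left to right within a row: each cell's successors are then already labelled.
      b=0  b=1  b=2  b=3  b=4  b=5  b=6  b=7  b=8
a=0:    L    W    L    W    L    W    L    W    L
a=1:    L    W    L    W    L    W    L    W    L
a=2:    W    L    W    L    W    L    W    L    W
a=3:    W    L    W    L    W    L    W    L    W
a=4:    L    W    L    W    L    W    L    W    L
a=5:    W    W    W    W    W    W    W    W    W
Cells with no legal move (terminal, hence L): (0,0), (1,0).
The remaining L cells, each justified by listing all of its moves:
(0,2): →(0,1)(W) only, which is W, so L
(0,4): →(0,3)(W) only, which is W, so L
(0,6): →(0,5)(W), (0,1)(W) — all W, so L
(0,8): →(0,7)(W), (0,3)(W) — all W, so L
(1,2): →(1,1)(W) only, which is W, so L
(1,4): →(1,3)(W) only, which is W, so L
(1,6): →(1,5)(W), (1,1)(W) — all W, so L
(1,8): →(1,7)(W), (1,3)(W) — all W, so L
(2,1): →(0,1)(W), (2,0)(W) — all W, so L
(2,3): →(0,3)(W), (2,2)(W) — all W, so L
(2,5): →(0,5)(W), (2,4)(W), (2,0)(W) — all W, so L
(2,7): →(0,7)(W), (2,6)(W), (2,2)(W) — all W, so L
(3,1): →(1,1)(W), (3,0)(W) — all W, so L
(3,3): →(1,3)(W), (3,2)(W) — all W, so L
(3,5): →(1,5)(W), (3,4)(W), (3,0)(W) — all W, so L
(3,7): →(1,7)(W), (3,6)(W), (3,2)(W) — all W, so L
(4,0): →(2,0)(W) only, which is W, so L
(4,2): →(2,2)(W), (4,1)(W) — all W, so L
(4,4): →(2,4)(W), (4,3)(W) — all W, so L
(4,6): →(2,6)(W), (4,5)(W), (4,1)(W) — all W, so L
(4,8): →(2,8)(W), (4,7)(W), (4,3)(W) — all W, so L
Every other cell has at least one move into one of the L cells above, so it is W.
L cells per row: a=0: 5, a=1: 5, a=2: 4, a=3: 4, a=4: 5, a=5: 0; total 23.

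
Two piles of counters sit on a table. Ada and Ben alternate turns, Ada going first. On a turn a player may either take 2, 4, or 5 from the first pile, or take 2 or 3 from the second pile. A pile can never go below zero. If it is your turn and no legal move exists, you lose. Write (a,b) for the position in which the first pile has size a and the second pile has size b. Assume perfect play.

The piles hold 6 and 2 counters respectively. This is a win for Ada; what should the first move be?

Move to (2,2).

Positions with no move are L. A position that does have a move is losing for the player to move precisely when every available move leads to a winning position for the opponent. Fill in the labels:
No move ever increases a pile, so every position that can arise here has a ≤ 6 and b ≤ 2; it is enough to label the cells with 0 ≤ a ≤ 6 and 0 ≤ b ≤ 2.
Every move lowers a or b (never raises either), so fill the grid row by row in increasing a, and left to right within a row: each cell's successors are then already labelled.
      b=0  b=1  b=2
a=0:    L    L    W
a=1:    L    L    W
a=2:    W    W    L
a=3:    W    W    L
a=4:    W    W    W
a=5:    W    W    W
a=6:    W    W    W
Cells with no legal move (terminal, hence L): (0,0), (0,1), (1,0), (1,1).
The remaining L cells, each justified by listing all of its moves:
(2,2): L (options (0,2)(W), (2,0)(W) are all W)
(3,2): L (options (1,2)(W), (3,0)(W) are all W)
Every other cell has at least one move into one of the L cells above, so it is W.
From (6,2), the L positions reachable in one move are: (2,2).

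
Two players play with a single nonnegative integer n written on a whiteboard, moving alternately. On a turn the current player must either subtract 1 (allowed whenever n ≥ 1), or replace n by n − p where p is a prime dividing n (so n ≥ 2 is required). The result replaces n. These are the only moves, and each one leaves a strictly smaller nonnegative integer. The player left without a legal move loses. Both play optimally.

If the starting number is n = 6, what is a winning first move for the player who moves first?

Move to 4.

Positions with no move are L. A position that does have a move is losing for the player to move precisely when every available move leads to a winning position for the opponent. Fill in the labels:
n=0: no move → L
n=1: W (go to 0, an L position)
n=2: W (go to 0, an L position)
n=3: W (go to 0, an L position)
n=4: L (options 2(W), 3(W) are all W)
n=5: W (go to 0, an L position)
n=6: W (go to 4, an L position)
From 6, the L positions reachable in one move are: 4.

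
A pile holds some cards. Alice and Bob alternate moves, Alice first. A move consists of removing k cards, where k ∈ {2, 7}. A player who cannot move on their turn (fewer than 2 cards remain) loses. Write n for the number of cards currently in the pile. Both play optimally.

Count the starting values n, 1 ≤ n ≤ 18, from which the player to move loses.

Use the standard recursion: the mover loses at a terminal position; elsewhere, the mover wins exactly when some move hands the opponent an L position.
n=0: no move → L
n=1: no move → L
n=2: →0(L), so W
n=3: →1(L), so W
n=4: →2(W) only, which is W, so L
n=5: →3(W) only, which is W, so L
n=6: →4(L), so W
n=7: →5(L), so W
n=8: →1(L), so W
n=9: →7(W), 2(W) — all W, so L
n=10: →8(W), 3(W) — all W, so L
n=11: →9(L), so W
n=12: →10(L), so W
n=13: →11(W), 6(W) — all W, so L
n=14: →12(W), 7(W) — all W, so L
n=15: →13(L), so W
n=16: →14(L), so W
n=17: →10(L), so W
n=18: →16(W), 11(W) — all W, so L
L entries with 1 ≤ n ≤ 18 (n=0 is outside the asked range and is not counted): n = 1, 4, 5, 9, 10, 13, 14, 18; that makes 8.

8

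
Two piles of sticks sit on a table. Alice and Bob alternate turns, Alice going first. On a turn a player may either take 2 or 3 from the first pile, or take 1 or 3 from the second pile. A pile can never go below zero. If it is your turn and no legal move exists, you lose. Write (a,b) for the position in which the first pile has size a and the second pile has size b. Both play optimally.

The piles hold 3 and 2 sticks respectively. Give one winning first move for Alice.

Label each position W (a win for the player to move) or L (a loss). A position with no legal move is L; any other position is W exactly when some move reaches an L, and L when every move reaches a W.
No move ever increases a pile, so every position that can arise here has a ≤ 3 and b ≤ 2; it is enough to label the cells with 0 ≤ a ≤ 3 and 0 ≤ b ≤ 2.
Every move lowers a or b (never raises either), so fill the grid row by row in increasing a, and left to right within a row: each cell's successors are then already labelled.
      b=0  b=1  b=2
a=0:    L    W    L
a=1:    L    W    L
a=2:    W    L    W
a=3:    W    L    W
Cells with no legal move (terminal, hence L): (0,0), (1,0).
The remaining L cells, each justified by listing all of its moves:
(0,2): the only move is to (0,1)(W), a W ⇒ L
(1,2): the only move is to (1,1)(W), a W ⇒ L
(2,1): moves to (0,1)(W), (2,0)(W); every one is W ⇒ L
(3,1): moves to (1,1)(W), (0,1)(W), (3,0)(W); every one is W ⇒ L
Every other cell has at least one move into one of the L cells above, so it is W.
From (3,2), the L positions reachable in one move are: (1,2), (0,2), (3,1). Any move reaching one of these is winning.

Move to (1,2).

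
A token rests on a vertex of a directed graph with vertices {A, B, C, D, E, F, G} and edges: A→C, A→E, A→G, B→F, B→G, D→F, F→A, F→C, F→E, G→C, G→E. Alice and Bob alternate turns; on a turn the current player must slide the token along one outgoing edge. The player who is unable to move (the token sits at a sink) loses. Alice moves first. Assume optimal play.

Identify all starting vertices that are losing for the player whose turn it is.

Classify positions by backward induction: terminal positions (no move available) are L. From any other position, the mover wins iff some move reaches an L.
Every edge goes from a vertex to one that appears earlier in the order C, E, G, A, F, D, B, so processing vertices in that order labels each vertex after all of its successors.
C: no outgoing edge → L
E: no outgoing edge → L
G: can move to E, which is L ⇒ W
A: can move to E, which is L ⇒ W
F: can move to E, which is L ⇒ W
D: the only move is to F(W), a W ⇒ L
B: moves to F(W), G(W); every one is W ⇒ L
The losing starting vertices are exactly the entries labelled L in this table (4 of them).

B, C, D, E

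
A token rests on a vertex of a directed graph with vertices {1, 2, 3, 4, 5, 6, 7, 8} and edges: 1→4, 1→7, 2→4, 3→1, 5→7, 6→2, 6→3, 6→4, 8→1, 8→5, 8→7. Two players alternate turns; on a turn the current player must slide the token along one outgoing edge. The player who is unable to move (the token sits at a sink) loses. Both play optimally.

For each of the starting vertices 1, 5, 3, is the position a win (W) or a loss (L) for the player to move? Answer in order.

1: W, 5: W, 3: L

Classify positions by backward induction: terminal positions (no move available) are L. From any other position, the mover wins iff some move reaches an L.
Every edge goes from a vertex to one that appears earlier in the order 4, 7, 1, 5, 8, 3, 2, 6, so processing vertices in that order labels each vertex after all of its successors.
4: no outgoing edge → L
7: no outgoing edge → L
1: can move to 7, which is L ⇒ W
5: can move to 7, which is L ⇒ W
8: can move to 7, which is L ⇒ W
3: the only move is to 1(W), a W ⇒ L
2: can move to 4, which is L ⇒ W
6: can move to 3, which is L ⇒ W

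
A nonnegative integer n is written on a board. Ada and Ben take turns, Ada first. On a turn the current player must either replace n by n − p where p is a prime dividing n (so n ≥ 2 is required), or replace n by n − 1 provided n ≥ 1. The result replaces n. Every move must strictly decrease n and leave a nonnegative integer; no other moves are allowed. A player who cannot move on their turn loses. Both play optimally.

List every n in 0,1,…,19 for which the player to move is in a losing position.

0, 4, 8, 12, 16

Use the standard recursion: the mover loses at a terminal position; elsewhere, the mover wins exactly when some move hands the opponent an L position.
n=0: no move → L
n=1: →0(L), so W
n=2: →0(L), so W
n=3: →0(L), so W
n=4: →2(W), 3(W) — all W, so L
n=5: →0(L), so W
n=6: →4(L), so W
n=7: →0(L), so W
n=8: →6(W), 7(W) — all W, so L
n=9: →8(L), so W
n=10: →8(L), so W
n=11: →0(L), so W
n=12: →9(W), 10(W), 11(W) — all W, so L
n=13: →0(L), so W
n=14: →12(L), so W
n=15: →12(L), so W
n=16: →14(W), 15(W) — all W, so L
n=17: →0(L), so W
n=18: →16(L), so W
n=19: →0(L), so W
The losing starting values of n are exactly the entries labelled L in this table (5 of them).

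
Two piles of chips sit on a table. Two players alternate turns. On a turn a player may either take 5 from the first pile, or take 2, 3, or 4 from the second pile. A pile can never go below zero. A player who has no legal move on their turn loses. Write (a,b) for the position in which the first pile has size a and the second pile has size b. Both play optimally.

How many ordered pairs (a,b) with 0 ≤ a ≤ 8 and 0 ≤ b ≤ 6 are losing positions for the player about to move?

23

Compute win/loss labels from the base case upward. A position with no move is L. Any other position is W if it can reach an L in one move, else L.
Every move lowers a or b (never raises either), so fill the grid row by row in increasing a, and left to right within a row: each cell's successors are then already labelled.
      b=0  b=1  b=2  b=3  b=4  b=5  b=6
a=0:    L    L    W    W    W    W    L
a=1:    L    L    W    W    W    W    L
a=2:    L    L    W    W    W    W    L
a=3:    L    L    W    W    W    W    L
a=4:    L    L    W    W    W    W    L
a=5:    W    W    L    L    W    W    W
a=6:    W    W    L    L    W    W    W
a=7:    W    W    L    L    W    W    W
a=8:    W    W    L    L    W    W    W
Cells with no legal move (terminal, hence L): (0,0), (0,1), (1,0), (1,1), (2,0), (2,1), (3,0), (3,1), (4,0), (4,1).
The remaining L cells, each justified by listing all of its moves:
(0,6): L (options (0,4)(W), (0,3)(W), (0,2)(W) are all W)
(1,6): L (options (1,4)(W), (1,3)(W), (1,2)(W) are all W)
(2,6): L (options (2,4)(W), (2,3)(W), (2,2)(W) are all W)
(3,6): L (options (3,4)(W), (3,3)(W), (3,2)(W) are all W)
(4,6): L (options (4,4)(W), (4,3)(W), (4,2)(W) are all W)
(5,2): L (options (0,2)(W), (5,0)(W) are all W)
(5,3): L (options (0,3)(W), (5,1)(W), (5,0)(W) are all W)
(6,2): L (options (1,2)(W), (6,0)(W) are all W)
(6,3): L (options (1,3)(W), (6,1)(W), (6,0)(W) are all W)
(7,2): L (options (2,2)(W), (7,0)(W) are all W)
(7,3): L (options (2,3)(W), (7,1)(W), (7,0)(W) are all W)
(8,2): L (options (3,2)(W), (8,0)(W) are all W)
(8,3): L (options (3,3)(W), (8,1)(W), (8,0)(W) are all W)
Every other cell has at least one move into one of the L cells above, so it is W.
L cells per row: a=0: 3, a=1: 3, a=2: 3, a=3: 3, a=4: 3, a=5: 2, a=6: 2, a=7: 2, a=8: 2; total 23.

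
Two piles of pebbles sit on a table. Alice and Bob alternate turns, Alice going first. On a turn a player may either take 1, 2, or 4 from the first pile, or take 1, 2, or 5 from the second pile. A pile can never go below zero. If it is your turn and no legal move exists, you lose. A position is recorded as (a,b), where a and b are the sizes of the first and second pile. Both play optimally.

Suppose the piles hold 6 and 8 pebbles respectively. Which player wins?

Work bottom-up. With no move the player to move loses. Otherwise the position is W if at least one move leads to an L position for the opponent, and L if every move leads to a W.
No move ever increases a pile, so every position that can arise here has a ≤ 6 and b ≤ 8; it is enough to label the cells with 0 ≤ a ≤ 6 and 0 ≤ b ≤ 8.
Every move lowers a or b (never raises either), so fill the grid row by row in increasing a, and left to right within a row: each cell's successors are then already labelled.
      b=0  b=1  b=2  b=3  b=4  b=5  b=6  b=7  b=8
a=0:    L    W    W    L    W    W    L    W    W
a=1:    W    L    W    W    L    W    W    L    W
a=2:    W    W    L    W    W    L    W    W    L
a=3:    L    W    W    L    W    W    L    W    W
a=4:    W    L    W    W    L    W    W    L    W
a=5:    W    W    L    W    W    L    W    W    L
a=6:    L    W    W    L    W    W    L    W    W
Cells with no legal move (terminal, hence L): (0,0).
The remaining L cells, each justified by listing all of its moves:
(0,3): L (options (0,2)(W), (0,1)(W) are all W)
(0,6): L (options (0,5)(W), (0,4)(W), (0,1)(W) are all W)
(1,1): L (options (0,1)(W), (1,0)(W) are all W)
(1,4): L (options (0,4)(W), (1,3)(W), (1,2)(W) are all W)
(1,7): L (options (0,7)(W), (1,6)(W), (1,5)(W), (1,2)(W) are all W)
(2,2): L (options (1,2)(W), (0,2)(W), (2,1)(W), (2,0)(W) are all W)
(2,5): L (options (1,5)(W), (0,5)(W), (2,4)(W), (2,3)(W), (2,0)(W) are all W)
(2,8): L (options (1,8)(W), (0,8)(W), (2,7)(W), (2,6)(W), (2,3)(W) are all W)
(3,0): L (options (2,0)(W), (1,0)(W) are all W)
(3,3): L (options (2,3)(W), (1,3)(W), (3,2)(W), (3,1)(W) are all W)
(3,6): L (options (2,6)(W), (1,6)(W), (3,5)(W), (3,4)(W), (3,1)(W) are all W)
(4,1): L (options (3,1)(W), (2,1)(W), (0,1)(W), (4,0)(W) are all W)
(4,4): L (options (3,4)(W), (2,4)(W), (0,4)(W), (4,3)(W), (4,2)(W) are all W)
(4,7): L (options (3,7)(W), (2,7)(W), (0,7)(W), (4,6)(W), (4,5)(W), (4,2)(W) are all W)
(5,2): L (options (4,2)(W), (3,2)(W), (1,2)(W), (5,1)(W), (5,0)(W) are all W)
(5,5): L (options (4,5)(W), (3,5)(W), (1,5)(W), (5,4)(W), (5,3)(W), (5,0)(W) are all W)
(5,8): L (options (4,8)(W), (3,8)(W), (1,8)(W), (5,7)(W), (5,6)(W), (5,3)(W) are all W)
(6,0): L (options (5,0)(W), (4,0)(W), (2,0)(W) are all W)
(6,3): L (options (5,3)(W), (4,3)(W), (2,3)(W), (6,2)(W), (6,1)(W) are all W)
(6,6): L (options (5,6)(W), (4,6)(W), (2,6)(W), (6,5)(W), (6,4)(W), (6,1)(W) are all W)
Every other cell has at least one move into one of the L cells above, so it is W.
From (6,8) Alice can move to (5,8), reaching an L position.

Alice wins.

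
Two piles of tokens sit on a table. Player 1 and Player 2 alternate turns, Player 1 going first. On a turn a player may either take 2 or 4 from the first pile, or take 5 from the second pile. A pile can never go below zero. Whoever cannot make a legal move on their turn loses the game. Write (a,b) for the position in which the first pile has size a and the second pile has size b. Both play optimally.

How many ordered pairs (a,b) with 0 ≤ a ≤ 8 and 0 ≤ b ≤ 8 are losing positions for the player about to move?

Use the standard recursion: the mover loses at a terminal position; elsewhere, the mover wins exactly when some move hands the opponent an L position.
Every move lowers a or b (never raises either), so fill the grid row by row in increasing a, and left to right within a row: each cell's successors are then already labelled.
      b=0  b=1  b=2  b=3  b=4  b=5  b=6  b=7  b=8
a=0:    L    L    L    L    L    W    W    W    W
a=1:    L    L    L    L    L    W    W    W    W
a=2:    W    W    W    W    W    L    L    L    L
a=3:    W    W    W    W    W    L    L    L    L
a=4:    W    W    W    W    W    W    W    W    W
a=5:    W    W    W    W    W    W    W    W    W
a=6:    L    L    L    L    L    W    W    W    W
a=7:    L    L    L    L    L    W    W    W    W
a=8:    W    W    W    W    W    L    L    L    L
Cells with no legal move (terminal, hence L): (0,0), (0,1), (0,2), (0,3), (0,4), (1,0), (1,1), (1,2), (1,3), (1,4).
The remaining L cells, each justified by listing all of its moves:
(2,5): L (options (0,5)(W), (2,0)(W) are all W)
(2,6): L (options (0,6)(W), (2,1)(W) are all W)
(2,7): L (options (0,7)(W), (2,2)(W) are all W)
(2,8): L (options (0,8)(W), (2,3)(W) are all W)
(3,5): L (options (1,5)(W), (3,0)(W) are all W)
(3,6): L (options (1,6)(W), (3,1)(W) are all W)
(3,7): L (options (1,7)(W), (3,2)(W) are all W)
(3,8): L (options (1,8)(W), (3,3)(W) are all W)
(6,0): L (options (4,0)(W), (2,0)(W) are all W)
(6,1): L (options (4,1)(W), (2,1)(W) are all W)
(6,2): L (options (4,2)(W), (2,2)(W) are all W)
(6,3): L (options (4,3)(W), (2,3)(W) are all W)
(6,4): L (options (4,4)(W), (2,4)(W) are all W)
(7,0): L (options (5,0)(W), (3,0)(W) are all W)
(7,1): L (options (5,1)(W), (3,1)(W) are all W)
(7,2): L (options (5,2)(W), (3,2)(W) are all W)
(7,3): L (options (5,3)(W), (3,3)(W) are all W)
(7,4): L (options (5,4)(W), (3,4)(W) are all W)
(8,5): L (options (6,5)(W), (4,5)(W), (8,0)(W) are all W)
(8,6): L (options (6,6)(W), (4,6)(W), (8,1)(W) are all W)
(8,7): L (options (6,7)(W), (4,7)(W), (8,2)(W) are all W)
(8,8): L (options (6,8)(W), (4,8)(W), (8,3)(W) are all W)
Every other cell has at least one move into one of the L cells above, so it is W.
L cells per row: a=0: 5, a=1: 5, a=2: 4, a=3: 4, a=4: 0, a=5: 0, a=6: 5, a=7: 5, a=8: 4; total 32.

32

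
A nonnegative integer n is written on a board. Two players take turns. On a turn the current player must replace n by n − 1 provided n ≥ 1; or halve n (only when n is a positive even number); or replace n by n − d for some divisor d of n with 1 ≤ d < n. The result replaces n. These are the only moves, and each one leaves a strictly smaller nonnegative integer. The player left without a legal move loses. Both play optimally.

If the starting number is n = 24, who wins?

Work bottom-up. With no move the player to move loses. Otherwise the position is W if at least one move leads to an L position for the opponent, and L if every move leads to a W.
n=0: no move → L
n=1: W (go to 0, an L position)
n=2: L (sole option 1(W) is W)
n=3: W (go to 2, an L position)
n=4: W (go to 2, an L position)
n=5: L (sole option 4(W) is W)
n=6: W (go to 5, an L position)
n=7: L (sole option 6(W) is W)
n=8: W (go to 7, an L position)
n=9: L (options 6(W), 8(W) are all W)
n=10: W (go to 5, an L position)
n=11: L (sole option 10(W) is W)
n=12: W (go to 9, an L position)
n=13: L (sole option 12(W) is W)
n=14: W (go to 7, an L position)
n=15: L (options 10(W), 12(W), 14(W) are all W)
n=16: W (go to 15, an L position)
n=17: L (sole option 16(W) is W)
n=18: W (go to 9, an L position)
n=19: L (sole option 18(W) is W)
n=20: W (go to 15, an L position)
n=21: L (options 14(W), 18(W), 20(W) are all W)
n=22: W (go to 11, an L position)
n=23: L (sole option 22(W) is W)
n=24: W (go to 21, an L position)
The starting position 24 is W: the player to move should move to 21, handing over an L position.

The first player wins.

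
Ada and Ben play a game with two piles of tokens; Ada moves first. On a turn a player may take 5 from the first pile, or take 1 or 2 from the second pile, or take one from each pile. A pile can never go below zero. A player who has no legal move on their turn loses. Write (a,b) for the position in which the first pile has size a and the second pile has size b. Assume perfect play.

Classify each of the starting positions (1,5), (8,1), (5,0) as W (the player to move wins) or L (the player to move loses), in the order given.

(1,5): W, (8,1): L, (5,0): W

Work bottom-up. With no move the player to move loses. Otherwise the position is W if at least one move leads to an L position for the opponent, and L if every move leads to a W.
No move ever increases a pile, so every position that can arise here has a ≤ 8 and b ≤ 5; it is enough to label the cells with 0 ≤ a ≤ 8 and 0 ≤ b ≤ 5.
Every move lowers a or b (never raises either), so fill the grid row by row in increasing a, and left to right within a row: each cell's successors are then already labelled.
      b=0  b=1  b=2  b=3  b=4  b=5
a=0:    L    W    W    L    W    W
a=1:    L    W    W    L    W    W
a=2:    L    W    W    L    W    W
a=3:    L    W    W    L    W    W
a=4:    L    W    W    L    W    W
a=5:    W    W    L    W    W    L
a=6:    W    L    W    W    L    W
a=7:    W    L    W    W    L    W
a=8:    W    L    W    W    L    W
Cells with no legal move (terminal, hence L): (0,0), (1,0), (2,0), (3,0), (4,0).
The remaining L cells, each justified by listing all of its moves:
(0,3): L (options (0,2)(W), (0,1)(W) are all W)
(1,3): L (options (1,2)(W), (1,1)(W), (0,2)(W) are all W)
(2,3): L (options (2,2)(W), (2,1)(W), (1,2)(W) are all W)
(3,3): L (options (3,2)(W), (3,1)(W), (2,2)(W) are all W)
(4,3): L (options (4,2)(W), (4,1)(W), (3,2)(W) are all W)
(5,2): L (options (0,2)(W), (5,1)(W), (5,0)(W), (4,1)(W) are all W)
(5,5): L (options (0,5)(W), (5,4)(W), (5,3)(W), (4,4)(W) are all W)
(6,1): L (options (1,1)(W), (6,0)(W), (5,0)(W) are all W)
(6,4): L (options (1,4)(W), (6,3)(W), (6,2)(W), (5,3)(W) are all W)
(7,1): L (options (2,1)(W), (7,0)(W), (6,0)(W) are all W)
(7,4): L (options (2,4)(W), (7,3)(W), (7,2)(W), (6,3)(W) are all W)
(8,1): L (options (3,1)(W), (8,0)(W), (7,0)(W) are all W)
(8,4): L (options (3,4)(W), (8,3)(W), (8,2)(W), (7,3)(W) are all W)
Every other cell has at least one move into one of the L cells above, so it is W.
(1,5): the move to (1,3) reaches an L cell, so W
(8,1): one of the L cells justified above, so L
(5,0): the move to (0,0) reaches an L cell, so W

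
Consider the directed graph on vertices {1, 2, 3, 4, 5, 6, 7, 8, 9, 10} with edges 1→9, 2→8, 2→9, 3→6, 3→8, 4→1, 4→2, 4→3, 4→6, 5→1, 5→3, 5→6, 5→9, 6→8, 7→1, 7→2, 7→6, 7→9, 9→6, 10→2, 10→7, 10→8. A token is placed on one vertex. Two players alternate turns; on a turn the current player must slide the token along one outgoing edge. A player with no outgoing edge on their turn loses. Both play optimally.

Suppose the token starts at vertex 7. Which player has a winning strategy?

The first player wins.

Use the standard recursion: the mover loses at a terminal position; elsewhere, the mover wins exactly when some move hands the opponent an L position.
Every edge goes from a vertex to one that appears earlier in the order 8, 6, 3, 9, 2, 1, 4, 5, 7, 10, so processing vertices in that order labels each vertex after all of its successors.
8: no outgoing edge → L
6: →8(L), so W
3: →8(L), so W
9: →6(W) only, which is W, so L
2: →9(L), so W
1: →9(L), so W
4: →1(W), 2(W), 3(W), 6(W) — all W, so L
5: →9(L), so W
7: →9(L), so W
10: →8(L), so W
From 7 the player to move can move to 9, reaching an L position.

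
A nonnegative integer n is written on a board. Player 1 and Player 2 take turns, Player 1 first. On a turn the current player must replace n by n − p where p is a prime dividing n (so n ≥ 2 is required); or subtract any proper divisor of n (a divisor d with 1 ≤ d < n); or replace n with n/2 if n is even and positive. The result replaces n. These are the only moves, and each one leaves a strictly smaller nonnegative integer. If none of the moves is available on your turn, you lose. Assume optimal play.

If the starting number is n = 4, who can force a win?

Player 2 wins.

Classify positions by backward induction: terminal positions (no move available) are L. From any other position, the mover wins iff some move reaches an L.
n=0: no move → L
n=1: no move → L
n=2: reaches L-position 0 → W
n=3: reaches L-position 0 → W
n=4: only reaches 2(W), 3(W), all W → L
Every move from 4 reaches a W position, so the mover loses.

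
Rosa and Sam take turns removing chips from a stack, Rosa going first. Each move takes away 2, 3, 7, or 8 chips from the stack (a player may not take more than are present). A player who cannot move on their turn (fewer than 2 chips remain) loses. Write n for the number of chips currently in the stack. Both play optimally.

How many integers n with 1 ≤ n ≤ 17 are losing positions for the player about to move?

7

Label each position W (a win for the player to move) or L (a loss). A position with no legal move is L; any other position is W exactly when some move reaches an L, and L when every move reaches a W.
n=0: no move → L
n=1: no move → L
n=2: →0(L), so W
n=3: →1(L), so W
n=4: →1(L), so W
n=5: →3(W), 2(W) — all W, so L
n=6: →4(W), 3(W) — all W, so L
n=7: →5(L), so W
n=8: →6(L), so W
n=9: →6(L), so W
n=10: →8(W), 7(W), 3(W), 2(W) — all W, so L
n=11: →9(W), 8(W), 4(W), 3(W) — all W, so L
n=12: →10(L), so W
n=13: →11(L), so W
n=14: →11(L), so W
n=15: →13(W), 12(W), 8(W), 7(W) — all W, so L
n=16: →14(W), 13(W), 9(W), 8(W) — all W, so L
n=17: →15(L), so W
L entries with 1 ≤ n ≤ 17 (n=0 is outside the asked range and is not counted): n = 1, 5, 6, 10, 11, 15, 16; that makes 7.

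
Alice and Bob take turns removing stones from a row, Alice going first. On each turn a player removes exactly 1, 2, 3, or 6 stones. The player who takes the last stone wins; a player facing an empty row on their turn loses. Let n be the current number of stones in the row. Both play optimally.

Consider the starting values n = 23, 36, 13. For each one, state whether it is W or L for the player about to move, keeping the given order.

23: W, 36: L, 13: W

Classify positions by backward induction: terminal positions (no move available) are L. From any other position, the mover wins iff some move reaches an L.
n=0: no move → L
n=1: W (go to 0, an L position)
n=2: W (go to 0, an L position)
n=3: W (go to 0, an L position)
n=4: L (options 3(W), 2(W), 1(W) are all W)
n=5: W (go to 4, an L position)
n=6: W (go to 4, an L position)
n=7: W (go to 4, an L position)
n=8: L (options 7(W), 6(W), 5(W), 2(W) are all W)
n=9: W (go to 8, an L position)
n=10: W (go to 8, an L position)
n=11: W (go to 8, an L position)
n=12: L (options 11(W), 10(W), 9(W), 6(W) are all W)
n=13: W (go to 12, an L position)
n=14: W (go to 12, an L position)
n=15: W (go to 12, an L position)
n=16: L (options 15(W), 14(W), 13(W), 10(W) are all W)
n=17: W (go to 16, an L position)
n=18: W (go to 16, an L position)
n=19: W (go to 16, an L position)
n=20: L (options 19(W), 18(W), 17(W), 14(W) are all W)
n=21: W (go to 20, an L position)
n=22: W (go to 20, an L position)
n=23: W (go to 20, an L position)
n=24: L (options 23(W), 22(W), 21(W), 18(W) are all W)
n=25: W (go to 24, an L position)
n=26: W (go to 24, an L position)
n=27: W (go to 24, an L position)
n=28: L (options 27(W), 26(W), 25(W), 22(W) are all W)
n=29: W (go to 28, an L position)
n=30: W (go to 28, an L position)
n=31: W (go to 28, an L position)
n=32: L (options 31(W), 30(W), 29(W), 26(W) are all W)
n=33: W (go to 32, an L position)
n=34: W (go to 32, an L position)
n=35: W (go to 32, an L position)
n=36: L (options 35(W), 34(W), 33(W), 30(W) are all W)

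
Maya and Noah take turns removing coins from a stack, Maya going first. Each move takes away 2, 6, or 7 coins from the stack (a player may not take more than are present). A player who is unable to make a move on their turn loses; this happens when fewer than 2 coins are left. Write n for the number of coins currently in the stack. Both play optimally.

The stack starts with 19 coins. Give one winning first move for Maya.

Work bottom-up. With no move the player to move loses. Otherwise the position is W if at least one move leads to an L position for the opponent, and L if every move leads to a W.
n=0: no move → L
n=1: no move → L
n=2: can move to 0, which is L ⇒ W
n=3: can move to 1, which is L ⇒ W
n=4: the only move is to 2(W), a W ⇒ L
n=5: the only move is to 3(W), a W ⇒ L
n=6: can move to 4, which is L ⇒ W
n=7: can move to 5, which is L ⇒ W
n=8: can move to 1, which is L ⇒ W
n=9: moves to 7(W), 3(W), 2(W); every one is W ⇒ L
n=10: can move to 4, which is L ⇒ W
n=11: can move to 9, which is L ⇒ W
n=12: can move to 5, which is L ⇒ W
n=13: moves to 11(W), 7(W), 6(W); every one is W ⇒ L
n=14: moves to 12(W), 8(W), 7(W); every one is W ⇒ L
n=15: can move to 13, which is L ⇒ W
n=16: can move to 14, which is L ⇒ W
n=17: moves to 15(W), 11(W), 10(W); every one is W ⇒ L
n=18: moves to 16(W), 12(W), 11(W); every one is W ⇒ L
n=19: can move to 17, which is L ⇒ W
From 19, the L positions reachable in one move are: 17, 13. Any move reaching one of these is winning.

Remove 2, leaving 17.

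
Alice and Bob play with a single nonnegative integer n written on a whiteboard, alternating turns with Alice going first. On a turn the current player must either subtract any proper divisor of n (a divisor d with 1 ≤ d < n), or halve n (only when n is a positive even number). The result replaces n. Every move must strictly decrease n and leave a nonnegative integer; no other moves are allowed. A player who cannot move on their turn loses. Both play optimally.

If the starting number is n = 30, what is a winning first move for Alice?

Use the standard recursion: the mover loses at a terminal position; elsewhere, the mover wins exactly when some move hands the opponent an L position.
n=0: no move → L
n=1: no move → L
n=2: W (go to 1, an L position)
n=3: L (sole option 2(W) is W)
n=4: W (go to 3, an L position)
n=5: L (sole option 4(W) is W)
n=6: W (go to 3, an L position)
n=7: L (sole option 6(W) is W)
n=8: W (go to 7, an L position)
n=9: L (options 6(W), 8(W) are all W)
n=10: W (go to 5, an L position)
n=11: L (sole option 10(W) is W)
n=12: W (go to 9, an L position)
n=13: L (sole option 12(W) is W)
n=14: W (go to 7, an L position)
n=15: L (options 10(W), 12(W), 14(W) are all W)
n=16: W (go to 15, an L position)
n=17: L (sole option 16(W) is W)
n=18: W (go to 9, an L position)
n=19: L (sole option 18(W) is W)
n=20: W (go to 15, an L position)
n=21: L (options 14(W), 18(W), 20(W) are all W)
n=22: W (go to 11, an L position)
n=23: L (sole option 22(W) is W)
n=24: W (go to 21, an L position)
n=25: L (options 20(W), 24(W) are all W)
n=26: W (go to 13, an L position)
n=27: L (options 18(W), 24(W), 26(W) are all W)
n=28: W (go to 21, an L position)
n=29: L (sole option 28(W) is W)
n=30: W (go to 15, an L position)
From 30, the L positions reachable in one move are: 15, 25, 27, 29. Any move reaching one of these is winning.

Move to 15.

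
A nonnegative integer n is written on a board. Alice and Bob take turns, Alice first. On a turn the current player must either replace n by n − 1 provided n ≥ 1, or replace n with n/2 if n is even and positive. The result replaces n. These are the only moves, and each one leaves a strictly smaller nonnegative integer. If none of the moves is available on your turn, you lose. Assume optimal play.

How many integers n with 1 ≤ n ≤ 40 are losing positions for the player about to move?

Work bottom-up. With no move the player to move loses. Otherwise the position is W if at least one move leads to an L position for the opponent, and L if every move leads to a W.
n=0: no move → L
n=1: →0(L), so W
n=2: →1(W) only, which is W, so L
n=3: →2(L), so W
n=4: →2(L), so W
n=5: →4(W) only, which is W, so L
n=6: →5(L), so W
n=7: →6(W) only, which is W, so L
n=8: →7(L), so W
n=9: →8(W) only, which is W, so L
n=10: →5(L), so W
n=11: →10(W) only, which is W, so L
n=12: →11(L), so W
n=13: →12(W) only, which is W, so L
n=14: →7(L), so W
n=15: →14(W) only, which is W, so L
n=16: →15(L), so W
n=17: →16(W) only, which is W, so L
n=18: →9(L), so W
n=19: →18(W) only, which is W, so L
n=20: →19(L), so W
n=21: →20(W) only, which is W, so L
n=22: →11(L), so W
n=23: →22(W) only, which is W, so L
n=24: →23(L), so W
n=25: →24(W) only, which is W, so L
n=26: →13(L), so W
n=27: →26(W) only, which is W, so L
n=28: →27(L), so W
n=29: →28(W) only, which is W, so L
n=30: →15(L), so W
n=31: →30(W) only, which is W, so L
n=32: →31(L), so W
n=33: →32(W) only, which is W, so L
n=34: →17(L), so W
n=35: →34(W) only, which is W, so L
n=36: →35(L), so W
n=37: →36(W) only, which is W, so L
n=38: →19(L), so W
n=39: →38(W) only, which is W, so L
n=40: →39(L), so W
L entries with 1 ≤ n ≤ 40 (n=0 is outside the asked range and is not counted): n = 2, 5, 7, 9, 11, 13, 15, 17, 19, 21, 23, 25, 27, 29, 31, 33, 35, 37, 39; that makes 19.

19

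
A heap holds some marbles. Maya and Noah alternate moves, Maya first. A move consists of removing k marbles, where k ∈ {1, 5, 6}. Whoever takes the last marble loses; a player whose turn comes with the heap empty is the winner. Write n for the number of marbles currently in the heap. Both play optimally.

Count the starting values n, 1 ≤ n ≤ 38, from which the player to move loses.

Use the standard recursion: the mover wins at a terminal position; elsewhere, the mover wins exactly when some move hands the opponent an L position.
n=0: no move; the opponent has just taken the last marble and therefore loses → W
n=1: only reaches 0(W), which is W → L
n=2: reaches L-position 1 → W
n=3: only reaches 2(W), which is W → L
n=4: reaches L-position 3 → W
n=5: only reaches 4(W), 0(W), all W → L
n=6: reaches L-position 5 → W
n=7: reaches L-position 1 → W
n=8: reaches L-position 3 → W
n=9: reaches L-position 3 → W
n=10: reaches L-position 5 → W
n=11: reaches L-position 5 → W
n=12: only reaches 11(W), 7(W), 6(W), all W → L
n=13: reaches L-position 12 → W
n=14: only reaches 13(W), 9(W), 8(W), all W → L
n=15: reaches L-position 14 → W
n=16: only reaches 15(W), 11(W), 10(W), all W → L
n=17: reaches L-position 16 → W
n=18: reaches L-position 12 → W
n=19: reaches L-position 14 → W
n=20: reaches L-position 14 → W
n=21: reaches L-position 16 → W
n=22: reaches L-position 16 → W
n=23: only reaches 22(W), 18(W), 17(W), all W → L
n=24: reaches L-position 23 → W
n=25: only reaches 24(W), 20(W), 19(W), all W → L
n=26: reaches L-position 25 → W
n=27: only reaches 26(W), 22(W), 21(W), all W → L
n=28: reaches L-position 27 → W
n=29: reaches L-position 23 → W
n=30: reaches L-position 25 → W
n=31: reaches L-position 25 → W
n=32: reaches L-position 27 → W
n=33: reaches L-position 27 → W
n=34: only reaches 33(W), 29(W), 28(W), all W → L
n=35: reaches L-position 34 → W
n=36: only reaches 35(W), 31(W), 30(W), all W → L
n=37: reaches L-position 36 → W
n=38: only reaches 37(W), 33(W), 32(W), all W → L
L entries with 1 ≤ n ≤ 38 (the range starts at n=1): n = 1, 3, 5, 12, 14, 16, 23, 25, 27, 34, 36, 38; that makes 12.

12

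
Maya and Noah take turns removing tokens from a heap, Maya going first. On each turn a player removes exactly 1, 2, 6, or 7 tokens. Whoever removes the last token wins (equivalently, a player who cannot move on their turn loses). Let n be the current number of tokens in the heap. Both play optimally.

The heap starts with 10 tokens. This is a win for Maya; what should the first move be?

Remove 2, leaving 8.

Compute win/loss labels from the base case upward. A position with no move is L. Any other position is W if it can reach an L in one move, else L.
n=0: no move → L
n=1: W (go to 0, an L position)
n=2: W (go to 0, an L position)
n=3: L (options 2(W), 1(W) are all W)
n=4: W (go to 3, an L position)
n=5: W (go to 3, an L position)
n=6: W (go to 0, an L position)
n=7: W (go to 0, an L position)
n=8: L (options 7(W), 6(W), 2(W), 1(W) are all W)
n=9: W (go to 8, an L position)
n=10: W (go to 8, an L position)
From 10, the L positions reachable in one move are: 8, 3. Any move reaching one of these is winning.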